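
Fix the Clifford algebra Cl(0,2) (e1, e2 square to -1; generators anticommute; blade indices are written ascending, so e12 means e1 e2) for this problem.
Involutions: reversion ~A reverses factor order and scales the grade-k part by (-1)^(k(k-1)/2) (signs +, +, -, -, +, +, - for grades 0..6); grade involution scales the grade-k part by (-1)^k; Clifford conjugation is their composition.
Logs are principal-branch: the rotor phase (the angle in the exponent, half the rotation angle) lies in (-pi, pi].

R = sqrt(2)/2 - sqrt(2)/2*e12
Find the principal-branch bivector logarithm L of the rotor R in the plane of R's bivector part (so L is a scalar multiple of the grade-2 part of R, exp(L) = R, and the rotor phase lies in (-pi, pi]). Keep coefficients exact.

The scalar part of R is sqrt(2)/2, which pins the rotor phase on the principal branch; dividing the bivector part by the sine of that phase recovers the unit plane, and L is the phase times that plane.
Concretely: cos(phase) = sqrt(2)/2 gives phase = ±pi/4, and since phase/sin(phase) is even the sign is immaterial: L = (phase/sin(phase)) * <R>_2 = (sqrt(2)*pi/4) * <R>_2.
Answer: -pi/4*e12


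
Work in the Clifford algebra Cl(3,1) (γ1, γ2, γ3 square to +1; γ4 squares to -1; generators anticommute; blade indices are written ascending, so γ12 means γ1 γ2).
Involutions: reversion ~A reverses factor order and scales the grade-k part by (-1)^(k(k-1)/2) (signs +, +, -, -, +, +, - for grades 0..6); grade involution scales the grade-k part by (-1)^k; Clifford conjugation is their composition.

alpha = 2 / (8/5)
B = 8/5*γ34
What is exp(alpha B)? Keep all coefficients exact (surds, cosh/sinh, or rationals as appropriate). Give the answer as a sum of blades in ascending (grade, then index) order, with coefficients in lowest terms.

B^2 = (8/5)^2*(γ34)^2 = 64/25*(+1) = 64/25 (a basis 2-blade squares to minus the product of its generators' squares).
B^2 = 64/25 — the positive square puts this in the hyperbolic regime; l = 8/5, alpha*l = 2, so exp(alpha B) = cosh(2) + (sinh(2)/(8/5))*B = cosh(2) + (5*sinh(2)/8)*B.
Answer: cosh(2) + sinh(2)*γ34


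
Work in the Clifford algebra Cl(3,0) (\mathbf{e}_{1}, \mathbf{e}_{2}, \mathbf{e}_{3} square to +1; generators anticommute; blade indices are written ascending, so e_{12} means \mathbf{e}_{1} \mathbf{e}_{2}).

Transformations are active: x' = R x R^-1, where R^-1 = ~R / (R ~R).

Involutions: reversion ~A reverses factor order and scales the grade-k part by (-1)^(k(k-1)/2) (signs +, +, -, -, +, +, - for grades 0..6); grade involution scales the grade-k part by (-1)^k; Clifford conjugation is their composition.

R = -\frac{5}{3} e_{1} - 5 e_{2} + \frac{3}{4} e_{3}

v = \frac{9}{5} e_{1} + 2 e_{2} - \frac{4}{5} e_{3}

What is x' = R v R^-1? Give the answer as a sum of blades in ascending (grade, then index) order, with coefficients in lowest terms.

~R = -\frac{5}{3} e_{1} - 5 e_{2} + \frac{3}{4} e_{3}, and R ~R = \frac{4081}{144}, so R^-1 = ~R / (\frac{4081}{144}).
R v = -\frac{68}{5} + \frac{17}{3} e_{12} - \frac{1}{60} e_{13} + \frac{5}{2} e_{23}
Answer: -\frac{4089}{20405} e_{1} + \frac{11422}{4081} e_{2} + \frac{1636}{20405} e_{3}


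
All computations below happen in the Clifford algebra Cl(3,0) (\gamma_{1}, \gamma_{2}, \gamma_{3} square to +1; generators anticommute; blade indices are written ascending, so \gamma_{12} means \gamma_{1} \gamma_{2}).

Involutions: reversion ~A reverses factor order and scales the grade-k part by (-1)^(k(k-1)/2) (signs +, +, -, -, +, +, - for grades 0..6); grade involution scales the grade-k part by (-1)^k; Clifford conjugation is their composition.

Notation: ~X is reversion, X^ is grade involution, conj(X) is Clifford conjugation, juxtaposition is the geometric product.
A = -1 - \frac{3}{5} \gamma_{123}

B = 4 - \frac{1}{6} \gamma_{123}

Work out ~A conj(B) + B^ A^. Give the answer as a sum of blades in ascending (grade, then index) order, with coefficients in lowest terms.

first term: -\frac{39}{10} + \frac{77}{30} \gamma_{123}
second term: -\frac{41}{10} + \frac{67}{30} \gamma_{123}
Answer: -8 + \frac{24}{5} \gamma_{123}


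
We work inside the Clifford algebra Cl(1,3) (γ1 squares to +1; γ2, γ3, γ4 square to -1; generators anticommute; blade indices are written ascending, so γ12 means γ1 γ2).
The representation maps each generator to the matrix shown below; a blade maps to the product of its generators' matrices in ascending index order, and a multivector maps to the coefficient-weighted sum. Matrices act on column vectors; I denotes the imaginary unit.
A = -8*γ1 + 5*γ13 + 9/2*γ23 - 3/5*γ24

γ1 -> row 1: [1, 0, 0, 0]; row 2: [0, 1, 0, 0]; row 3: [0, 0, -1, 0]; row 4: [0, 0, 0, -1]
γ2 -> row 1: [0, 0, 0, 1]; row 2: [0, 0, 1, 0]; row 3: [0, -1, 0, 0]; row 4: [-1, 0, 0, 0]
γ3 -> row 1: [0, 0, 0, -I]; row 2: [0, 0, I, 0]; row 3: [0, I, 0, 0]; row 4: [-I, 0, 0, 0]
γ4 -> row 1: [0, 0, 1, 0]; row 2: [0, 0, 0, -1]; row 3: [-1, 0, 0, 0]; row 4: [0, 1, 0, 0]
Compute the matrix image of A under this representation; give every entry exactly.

Bivector images (products of the table entries): rho(γ13) = rho(γ1)rho(γ3) = row 1: [0, 0, 0, -I]; row 2: [0, 0, I, 0]; row 3: [0, -I, 0, 0]; row 4: [I, 0, 0, 0]; rho(γ23) = rho(γ2)rho(γ3) = row 1: [-I, 0, 0, 0]; row 2: [0, I, 0, 0]; row 3: [0, 0, -I, 0]; row 4: [0, 0, 0, I]; rho(γ24) = rho(γ2)rho(γ4) = row 1: [0, 1, 0, 0]; row 2: [-1, 0, 0, 0]; row 3: [0, 0, 0, 1]; row 4: [0, 0, -1, 0].
M = (-8)*rho(γ1) + (5)*rho(γ13) + (9/2)*rho(γ23) + (-3/5)*rho(γ24), summed entrywise:
Answer: row 1: [-8 - 9*I/2, -3/5, 0, -5*I]; row 2: [3/5, -8 + 9*I/2, 5*I, 0]; row 3: [0, -5*I, 8 - 9*I/2, -3/5]; row 4: [5*I, 0, 3/5, 8 + 9*I/2]


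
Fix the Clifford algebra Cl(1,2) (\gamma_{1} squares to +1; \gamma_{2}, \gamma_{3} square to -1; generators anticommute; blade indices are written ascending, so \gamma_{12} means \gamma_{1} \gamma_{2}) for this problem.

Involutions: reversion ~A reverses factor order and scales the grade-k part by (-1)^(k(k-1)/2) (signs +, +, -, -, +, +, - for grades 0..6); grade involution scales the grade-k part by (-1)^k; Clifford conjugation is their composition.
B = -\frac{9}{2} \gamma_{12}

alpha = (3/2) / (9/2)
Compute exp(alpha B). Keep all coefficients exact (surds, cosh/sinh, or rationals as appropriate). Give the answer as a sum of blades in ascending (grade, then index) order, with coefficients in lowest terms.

B^2 = (-\frac{9}{2})^2*(\gamma_{12})^2 = \frac{81}{4}*(+1) = \frac{81}{4} (a basis 2-blade squares to minus the product of its generators' squares).
B^2 = \frac{81}{4} — the series telescopes hyperbolically here: l = \frac{9}{2}, alpha*l = \frac{3}{2}, so exp(alpha B) = cosh(\frac{3}{2}) + (sinh(\frac{3}{2})/(\frac{9}{2}))*B = \cosh{\left(\frac{3}{2} \right)} + (\frac{2 \sinh{\left(\frac{3}{2} \right)}}{9})*B.
Answer: \cosh{\left(\frac{3}{2} \right)} - \sinh{\left(\frac{3}{2} \right)} \gamma_{12}


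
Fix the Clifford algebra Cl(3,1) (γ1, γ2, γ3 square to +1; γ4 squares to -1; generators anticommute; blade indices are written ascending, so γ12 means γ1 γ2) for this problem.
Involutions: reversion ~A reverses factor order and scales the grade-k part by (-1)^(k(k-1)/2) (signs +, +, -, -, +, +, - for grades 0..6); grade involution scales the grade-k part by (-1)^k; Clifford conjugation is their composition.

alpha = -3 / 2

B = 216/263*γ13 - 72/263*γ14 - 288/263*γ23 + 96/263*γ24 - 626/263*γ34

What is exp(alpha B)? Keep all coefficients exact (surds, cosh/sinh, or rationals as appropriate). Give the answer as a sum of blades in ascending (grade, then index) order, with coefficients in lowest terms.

B^2 term by term: the squares give (216/263)^2*(γ13)^2 + (-72/263)^2*(γ14)^2 + (-288/263)^2*(γ23)^2 + (96/263)^2*(γ24)^2 + (-626/263)^2*(γ34)^2 = 46656/69169*(-1) + 5184/69169*(+1) + 82944/69169*(-1) + 9216/69169*(+1) + 391876/69169*(+1) = 4 (each basis 2-blade squares to minus the product of its generators' squares); cross terms between blades sharing an index anticommute and cancel; the commuting (index-disjoint) pairs give grade-4 terms 2*c*c'*(blade product), which cancel blade by blade — γ1234: -41472/69169 + 41472/69169 = 0 — confirming B is simple. So B^2 = 4.
B^2 = 4 — B^2 > 0, so the exponential closes hyperbolically: l = 2, alpha*l = -3, so exp(alpha B) = cosh(-3) + (sinh(-3)/2)*B = cosh(3) + (-sinh(3)/2)*B.
Answer: cosh(3) - 108*sinh(3)/263*γ13 + 36*sinh(3)/263*γ14 + 144*sinh(3)/263*γ23 - 48*sinh(3)/263*γ24 + 313*sinh(3)/263*γ34


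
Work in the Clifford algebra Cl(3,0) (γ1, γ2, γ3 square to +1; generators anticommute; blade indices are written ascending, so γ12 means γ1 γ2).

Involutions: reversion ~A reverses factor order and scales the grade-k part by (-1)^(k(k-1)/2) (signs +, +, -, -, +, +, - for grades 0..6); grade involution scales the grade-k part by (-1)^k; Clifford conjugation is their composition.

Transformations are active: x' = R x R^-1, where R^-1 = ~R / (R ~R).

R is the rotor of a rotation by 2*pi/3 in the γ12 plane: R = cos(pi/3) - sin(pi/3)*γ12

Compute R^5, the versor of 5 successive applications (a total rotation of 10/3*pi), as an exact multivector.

The rotor phase is half the rotation angle and phases add under composition, so 5 steps in the γ12 plane accumulate phase 5*(pi/3) = 5*pi/3: R^5 = cos(5*pi/3) - sin(5*pi/3)*γ12.
cos(5*pi/3) = 1/2 and sin(5*pi/3) = -sqrt(3)/2, so R^5 = 1/2 + sqrt(3)/2*γ12. The net rotation is 4/3*pi (after discarding 1 full turn, each of which contributes a factor -1 to the rotor); the rotor keeps the half-angle phase exactly.
Answer: 1/2 + sqrt(3)/2*γ12


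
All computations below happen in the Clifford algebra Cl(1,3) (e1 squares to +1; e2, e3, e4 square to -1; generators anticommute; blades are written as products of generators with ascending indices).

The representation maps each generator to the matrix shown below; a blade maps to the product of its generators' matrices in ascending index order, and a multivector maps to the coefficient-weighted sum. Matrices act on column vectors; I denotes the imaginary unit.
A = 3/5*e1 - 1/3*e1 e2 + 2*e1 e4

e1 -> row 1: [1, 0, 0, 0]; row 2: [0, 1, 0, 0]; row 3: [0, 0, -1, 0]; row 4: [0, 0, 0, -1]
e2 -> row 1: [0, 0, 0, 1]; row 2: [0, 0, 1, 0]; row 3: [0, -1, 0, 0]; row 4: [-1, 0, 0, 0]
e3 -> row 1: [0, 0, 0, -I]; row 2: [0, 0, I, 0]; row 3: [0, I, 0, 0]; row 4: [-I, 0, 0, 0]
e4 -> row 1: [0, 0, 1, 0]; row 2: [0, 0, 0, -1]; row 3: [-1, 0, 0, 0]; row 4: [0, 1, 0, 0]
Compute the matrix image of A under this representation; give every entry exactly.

Bivector images (products of the table entries): rho(e1 e2) = rho(e1)rho(e2) = row 1: [0, 0, 0, 1]; row 2: [0, 0, 1, 0]; row 3: [0, 1, 0, 0]; row 4: [1, 0, 0, 0]; rho(e1 e4) = rho(e1)rho(e4) = row 1: [0, 0, 1, 0]; row 2: [0, 0, 0, -1]; row 3: [1, 0, 0, 0]; row 4: [0, -1, 0, 0].
M = (3/5)*rho(e1) + (-1/3)*rho(e1 e2) + (2)*rho(e1 e4), summed entrywise:
Answer: row 1: [3/5, 0, 2, -1/3]; row 2: [0, 3/5, -1/3, -2]; row 3: [2, -1/3, -3/5, 0]; row 4: [-1/3, -2, 0, -3/5]


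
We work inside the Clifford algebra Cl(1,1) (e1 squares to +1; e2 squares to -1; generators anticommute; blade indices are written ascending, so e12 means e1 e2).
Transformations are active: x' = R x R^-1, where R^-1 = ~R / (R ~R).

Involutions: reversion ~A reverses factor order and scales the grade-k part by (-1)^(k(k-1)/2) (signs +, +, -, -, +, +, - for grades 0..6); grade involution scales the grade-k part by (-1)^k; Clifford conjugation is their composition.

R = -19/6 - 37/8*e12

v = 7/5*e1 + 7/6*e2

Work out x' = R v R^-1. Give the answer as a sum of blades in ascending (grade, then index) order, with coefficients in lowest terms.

~R = -19/6 + 37/8*e12, and R ~R = -6545/576, so R^-1 = ~R / (-6545/576).
R v = 77/80*e1 + 1001/360*e2
Answer: -367/425*e1 + 977/2550*e2


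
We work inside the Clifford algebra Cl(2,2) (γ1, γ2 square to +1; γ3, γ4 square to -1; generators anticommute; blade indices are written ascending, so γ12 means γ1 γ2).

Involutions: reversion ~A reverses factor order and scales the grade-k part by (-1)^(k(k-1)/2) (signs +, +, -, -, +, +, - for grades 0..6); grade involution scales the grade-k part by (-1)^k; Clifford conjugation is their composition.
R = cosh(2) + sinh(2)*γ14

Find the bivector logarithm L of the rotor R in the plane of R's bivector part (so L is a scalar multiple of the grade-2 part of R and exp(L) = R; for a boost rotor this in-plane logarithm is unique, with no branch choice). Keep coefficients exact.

The scalar part of R is cosh(2), so cosh pins the rapidity up to sign — the sign comes from the bivector part; dividing that part by sinh of the rapidity yields the plane, and the in-plane L = rapidity * plane is unique because the two sign choices cancel.
Concretely: cosh(rapidity) = cosh(2) gives rapidity = ±2, and since rapidity/sinh(rapidity) is even the sign is immaterial: L = (rapidity/sinh(rapidity)) * <R>_2 = (2/sinh(2)) * <R>_2.
Answer: 2*γ14


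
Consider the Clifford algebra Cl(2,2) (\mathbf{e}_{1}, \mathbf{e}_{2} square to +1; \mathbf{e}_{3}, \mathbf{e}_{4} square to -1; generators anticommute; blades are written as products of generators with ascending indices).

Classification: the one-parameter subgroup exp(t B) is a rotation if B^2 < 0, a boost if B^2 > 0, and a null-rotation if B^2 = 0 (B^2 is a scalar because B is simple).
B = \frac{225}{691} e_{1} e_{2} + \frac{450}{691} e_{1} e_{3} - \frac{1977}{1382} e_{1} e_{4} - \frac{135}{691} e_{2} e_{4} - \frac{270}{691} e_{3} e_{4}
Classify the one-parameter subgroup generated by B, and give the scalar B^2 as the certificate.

B^2 term by term: the squares give (\frac{225}{691})^2*(e_{1} e_{2})^2 + (\frac{450}{691})^2*(e_{1} e_{3})^2 + (-\frac{1977}{1382})^2*(e_{1} e_{4})^2 + (-\frac{135}{691})^2*(e_{2} e_{4})^2 + (-\frac{270}{691})^2*(e_{3} e_{4})^2 = \frac{50625}{477481}*(-1) + \frac{202500}{477481}*(+1) + \frac{3908529}{1909924}*(+1) + \frac{18225}{477481}*(+1) + \frac{72900}{477481}*(-1) = \frac{9}{4} (each basis 2-blade squares to minus the product of its generators' squares); cross terms between blades sharing an index anticommute and cancel; the commuting (index-disjoint) pairs give grade-4 terms 2*c*c'*(blade product), which cancel blade by blade — e_{1} e_{2} e_{3} e_{4}: -\frac{121500}{477481} + \frac{121500}{477481} = 0 — confirming B is simple. So B^2 = \frac{9}{4}.
Answer: boost, certificate B^2 = \frac{9}{4}. Certificate logic: \frac{9}{4} is a conjugation-invariant scalar, so its sign fixes rotation versus boost versus null-rotation outright.


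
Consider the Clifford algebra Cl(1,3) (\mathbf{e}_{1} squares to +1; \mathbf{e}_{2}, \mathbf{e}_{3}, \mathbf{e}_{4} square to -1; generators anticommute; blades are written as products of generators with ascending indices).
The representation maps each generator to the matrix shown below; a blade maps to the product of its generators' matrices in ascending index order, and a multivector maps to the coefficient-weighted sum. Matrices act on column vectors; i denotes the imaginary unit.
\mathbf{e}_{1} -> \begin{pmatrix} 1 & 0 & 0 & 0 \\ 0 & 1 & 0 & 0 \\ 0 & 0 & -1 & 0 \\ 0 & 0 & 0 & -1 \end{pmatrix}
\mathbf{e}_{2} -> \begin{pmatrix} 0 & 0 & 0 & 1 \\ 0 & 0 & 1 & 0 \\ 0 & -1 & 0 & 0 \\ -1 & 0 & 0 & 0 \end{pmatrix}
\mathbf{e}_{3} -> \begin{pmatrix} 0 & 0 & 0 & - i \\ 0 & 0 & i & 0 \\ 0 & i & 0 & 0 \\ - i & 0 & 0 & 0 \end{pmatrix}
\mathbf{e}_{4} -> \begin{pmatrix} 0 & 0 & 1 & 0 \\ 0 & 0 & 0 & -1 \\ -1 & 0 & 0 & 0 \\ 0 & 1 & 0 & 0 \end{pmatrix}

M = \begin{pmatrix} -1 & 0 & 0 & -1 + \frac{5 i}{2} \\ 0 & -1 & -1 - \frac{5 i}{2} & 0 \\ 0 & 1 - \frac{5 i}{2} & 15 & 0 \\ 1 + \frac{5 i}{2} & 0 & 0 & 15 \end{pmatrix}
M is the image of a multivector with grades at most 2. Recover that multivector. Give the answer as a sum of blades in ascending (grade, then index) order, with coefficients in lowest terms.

Method: the blade images are trace-orthogonal — tr(rho(e_A) rho(e_B)^-1) = 4 if A = B and 0 otherwise — and rho(e_A)^-1 = (e_A)^2 * rho(e_A) with (e_A)^2 = +1 or -1, so the coefficient of e_A in the preimage is (e_A)^2 * tr(M rho(e_A))/4.
Nonzero projections over blades of grade <= 2: 1: (1)^2 = +1, tr(M 1) = 28, coefficient 7; e_{1}: (e_{1})^2 = +1, tr(M rho(e_{1})) = -32, coefficient -8; e_{2}: (e_{2})^2 = -1, tr(M rho(e_{2})) = 4, coefficient -1; e_{3}: (e_{3})^2 = -1, tr(M rho(e_{3})) = 10, coefficient -\frac{5}{2}. Every other blade of grade <= 2 projects to 0.
Answer: 7 - 8 e_{1} - e_{2} - \frac{5}{2} e_{3}


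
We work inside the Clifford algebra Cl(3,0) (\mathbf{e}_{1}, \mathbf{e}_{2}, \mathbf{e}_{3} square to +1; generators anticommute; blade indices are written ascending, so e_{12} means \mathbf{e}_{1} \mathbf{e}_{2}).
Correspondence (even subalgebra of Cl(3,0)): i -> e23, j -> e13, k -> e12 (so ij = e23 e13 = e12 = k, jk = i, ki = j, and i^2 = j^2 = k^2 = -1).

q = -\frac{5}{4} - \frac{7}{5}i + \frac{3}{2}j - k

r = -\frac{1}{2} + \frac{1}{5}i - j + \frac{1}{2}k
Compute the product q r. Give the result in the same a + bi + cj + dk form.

In blades: q = -\frac{5}{4} - e_{12} + \frac{3}{2} e_{13} - \frac{7}{5} e_{23}, r = -\frac{1}{2} + \frac{1}{2} e_{12} - e_{13} + \frac{1}{5} e_{23}.
Distribute q over r term by term (generator squares from the signature, products reordered to ascending indices): (-\frac{5}{4})*r = \frac{5}{8} - \frac{5}{8} e_{12} + \frac{5}{4} e_{13} - \frac{1}{4} e_{23}; (-e_{12})*r = \frac{1}{2} + \frac{1}{2} e_{12} - \frac{1}{5} e_{13} - e_{23}; (\frac{3}{2} e_{13})*r = \frac{3}{2} - \frac{3}{10} e_{12} - \frac{3}{4} e_{13} + \frac{3}{4} e_{23}; (-\frac{7}{5} e_{23})*r = \frac{7}{25} + \frac{7}{5} e_{12} + \frac{7}{10} e_{13} + \frac{7}{10} e_{23}.
Sum: \frac{581}{200} + \frac{39}{40} e_{12} + e_{13} + \frac{1}{5} e_{23}; translating back through the correspondence:
Answer: \frac{581}{200} + \frac{1}{5}i + j + \frac{39}{40}k


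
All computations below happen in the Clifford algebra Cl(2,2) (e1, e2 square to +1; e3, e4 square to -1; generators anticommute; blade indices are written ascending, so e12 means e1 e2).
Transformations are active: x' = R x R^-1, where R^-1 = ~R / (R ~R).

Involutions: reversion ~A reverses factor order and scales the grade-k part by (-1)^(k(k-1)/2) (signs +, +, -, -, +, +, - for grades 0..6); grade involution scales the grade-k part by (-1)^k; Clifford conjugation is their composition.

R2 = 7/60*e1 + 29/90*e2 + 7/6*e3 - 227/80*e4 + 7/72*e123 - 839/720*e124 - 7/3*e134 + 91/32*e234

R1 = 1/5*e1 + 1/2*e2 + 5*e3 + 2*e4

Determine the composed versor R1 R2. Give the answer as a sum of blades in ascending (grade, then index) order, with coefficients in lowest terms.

Distribute over the terms of R1 (each basis-blade product reordered to ascending indices, repeated generators contracted through their squares):
(1/5*e1) R2 = 7/300 + 29/450*e12 + 7/30*e13 - 227/400*e14 + 7/360*e23 - 839/3600*e24 - 7/15*e34 + 91/160*e1234
(1/2*e2) R2 = 29/180 - 7/120*e12 - 7/144*e13 + 839/1440*e14 + 7/12*e23 - 227/160*e24 + 91/64*e34 + 7/6*e1234
(5*e3) R2 = -35/6 - 35/72*e12 - 7/12*e13 - 35/3*e14 - 29/18*e23 + 455/32*e24 - 227/16*e34 - 839/144*e1234
(2*e4) R2 = 227/40 + 839/360*e12 + 14/3*e13 - 7/30*e14 - 91/16*e23 - 29/45*e24 - 7/3*e34 - 7/36*e1234
Summing the partial products and collecting blades:
Answer: 47/1800 + 3331/1800*e12 + 3073/720*e13 - 85571/7200*e14 - 1607/240*e23 + 4769/400*e24 - 4981/320*e34 - 2057/480*e1234


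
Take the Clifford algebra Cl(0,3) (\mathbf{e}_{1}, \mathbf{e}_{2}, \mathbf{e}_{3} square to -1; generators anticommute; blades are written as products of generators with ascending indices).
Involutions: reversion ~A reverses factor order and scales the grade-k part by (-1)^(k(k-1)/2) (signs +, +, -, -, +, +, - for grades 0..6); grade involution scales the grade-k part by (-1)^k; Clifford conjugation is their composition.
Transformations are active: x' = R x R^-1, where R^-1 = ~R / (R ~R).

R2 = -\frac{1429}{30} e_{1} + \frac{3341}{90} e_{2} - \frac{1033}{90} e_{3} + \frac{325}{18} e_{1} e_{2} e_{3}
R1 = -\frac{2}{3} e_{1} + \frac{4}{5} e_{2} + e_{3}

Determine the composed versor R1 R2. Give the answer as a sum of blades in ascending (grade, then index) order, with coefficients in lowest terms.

Distribute over the terms of R1 (each basis-blade product reordered to ascending indices, repeated generators contracted through their squares):
(-\frac{2}{3} e_{1}) R2 = -\frac{1429}{45} - \frac{3341}{135} e_{1} e_{2} + \frac{1033}{135} e_{1} e_{3} + \frac{325}{27} e_{2} e_{3}
(\frac{4}{5} e_{2}) R2 = -\frac{6682}{225} + \frac{2858}{75} e_{1} e_{2} + \frac{130}{9} e_{1} e_{3} - \frac{2066}{225} e_{2} e_{3}
(e_{3}) R2 = \frac{1033}{90} - \frac{325}{18} e_{1} e_{2} + \frac{1429}{30} e_{1} e_{3} - \frac{3341}{90} e_{2} e_{3}
Summing the partial products and collecting blades:
Answer: -\frac{22489}{450} - \frac{6341}{1350} e_{1} e_{2} + \frac{18827}{270} e_{1} e_{3} - \frac{46261}{1350} e_{2} e_{3}


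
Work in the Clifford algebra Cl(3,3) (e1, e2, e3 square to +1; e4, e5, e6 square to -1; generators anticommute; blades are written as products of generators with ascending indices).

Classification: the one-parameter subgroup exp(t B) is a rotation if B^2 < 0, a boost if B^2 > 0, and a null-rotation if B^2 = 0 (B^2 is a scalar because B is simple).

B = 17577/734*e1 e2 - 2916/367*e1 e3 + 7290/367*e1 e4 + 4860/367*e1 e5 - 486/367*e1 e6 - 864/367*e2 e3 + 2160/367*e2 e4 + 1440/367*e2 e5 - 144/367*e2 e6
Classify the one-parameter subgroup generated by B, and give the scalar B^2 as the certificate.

B^2 term by term: the squares give (17577/734)^2*(e1 e2)^2 + (-2916/367)^2*(e1 e3)^2 + (7290/367)^2*(e1 e4)^2 + (4860/367)^2*(e1 e5)^2 + (-486/367)^2*(e1 e6)^2 + (-864/367)^2*(e2 e3)^2 + (2160/367)^2*(e2 e4)^2 + (1440/367)^2*(e2 e5)^2 + (-144/367)^2*(e2 e6)^2 = 308950929/538756*(-1) + 8503056/134689*(-1) + 53144100/134689*(+1) + 23619600/134689*(+1) + 236196/134689*(+1) + 746496/134689*(-1) + 4665600/134689*(+1) + 2073600/134689*(+1) + 20736/134689*(+1) = -81/4 (each basis 2-blade squares to minus the product of its generators' squares); cross terms between blades sharing an index anticommute and cancel; the commuting (index-disjoint) pairs give grade-4 terms 2*c*c'*(blade product), which cancel blade by blade — e1 e2 e3 e4: 12597120/134689 - 12597120/134689 = 0; e1 e2 e3 e5: 8398080/134689 - 8398080/134689 = 0; e1 e2 e3 e6: -839808/134689 + 839808/134689 = 0; e1 e2 e4 e5: -20995200/134689 + 20995200/134689 = 0; e1 e2 e4 e6: 2099520/134689 - 2099520/134689 = 0; e1 e2 e5 e6: 1399680/134689 - 1399680/134689 = 0 — confirming B is simple. So B^2 = -81/4.
Answer: rotation, certificate B^2 = -81/4. Certificate logic: -81/4 is a conjugation-invariant scalar, so its sign fixes rotation versus boost versus null-rotation outright.


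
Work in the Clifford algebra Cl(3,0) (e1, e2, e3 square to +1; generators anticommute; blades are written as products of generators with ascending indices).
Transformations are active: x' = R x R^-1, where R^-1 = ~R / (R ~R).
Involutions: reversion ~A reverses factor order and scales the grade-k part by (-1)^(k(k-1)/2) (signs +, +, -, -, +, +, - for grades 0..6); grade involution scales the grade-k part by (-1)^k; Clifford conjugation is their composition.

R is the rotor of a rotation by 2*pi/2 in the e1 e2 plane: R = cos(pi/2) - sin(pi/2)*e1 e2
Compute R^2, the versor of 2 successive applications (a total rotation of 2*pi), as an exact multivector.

Half-angle bookkeeping: 2 applications in e1 e2 add up to rotor phase 2*pi/2 = pi, so R^2 = cos(pi) - sin(pi)*e1 e2.
cos(pi) = -1 and sin(pi) = 0, so R^2 = -1. The total rotation 2*pi is 1 full turn, so every vector returns to itself, yet the rotor is -1, on the OTHER sheet of the double cover (an odd number of 2*pi turns).
Answer: -1


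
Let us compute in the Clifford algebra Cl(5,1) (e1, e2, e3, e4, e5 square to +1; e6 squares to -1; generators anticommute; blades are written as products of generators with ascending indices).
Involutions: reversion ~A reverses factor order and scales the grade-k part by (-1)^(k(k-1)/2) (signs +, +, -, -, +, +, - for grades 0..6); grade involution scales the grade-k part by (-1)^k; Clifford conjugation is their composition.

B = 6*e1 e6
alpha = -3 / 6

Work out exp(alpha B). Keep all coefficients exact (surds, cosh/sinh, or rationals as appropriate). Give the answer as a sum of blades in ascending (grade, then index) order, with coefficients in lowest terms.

B^2 = (6)^2*(e1 e6)^2 = 36*(+1) = 36 (a basis 2-blade squares to minus the product of its generators' squares).
B^2 = 36 — hyperbolic case — the even/odd split gives cosh and sinh: l = 6, alpha*l = -3, so exp(alpha B) = cosh(-3) + (sinh(-3)/6)*B = cosh(3) + (-sinh(3)/6)*B.
Answer: cosh(3) - sinh(3)*e1 e6


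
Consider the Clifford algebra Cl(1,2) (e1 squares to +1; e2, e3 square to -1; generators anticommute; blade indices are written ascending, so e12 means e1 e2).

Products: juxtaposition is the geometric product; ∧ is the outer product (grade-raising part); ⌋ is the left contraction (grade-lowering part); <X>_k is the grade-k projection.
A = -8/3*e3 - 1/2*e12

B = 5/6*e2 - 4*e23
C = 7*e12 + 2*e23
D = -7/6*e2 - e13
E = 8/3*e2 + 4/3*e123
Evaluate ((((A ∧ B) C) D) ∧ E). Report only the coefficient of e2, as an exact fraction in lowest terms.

step 1: 20/9*e23
step 2: -40/9 + 140/9*e13
step 3: -140/9 + 140/27*e2 + 40/9*e13 + 490/27*e123
step 4: -1120/27*e2 - 880/27*e123
Answer: -1120/27


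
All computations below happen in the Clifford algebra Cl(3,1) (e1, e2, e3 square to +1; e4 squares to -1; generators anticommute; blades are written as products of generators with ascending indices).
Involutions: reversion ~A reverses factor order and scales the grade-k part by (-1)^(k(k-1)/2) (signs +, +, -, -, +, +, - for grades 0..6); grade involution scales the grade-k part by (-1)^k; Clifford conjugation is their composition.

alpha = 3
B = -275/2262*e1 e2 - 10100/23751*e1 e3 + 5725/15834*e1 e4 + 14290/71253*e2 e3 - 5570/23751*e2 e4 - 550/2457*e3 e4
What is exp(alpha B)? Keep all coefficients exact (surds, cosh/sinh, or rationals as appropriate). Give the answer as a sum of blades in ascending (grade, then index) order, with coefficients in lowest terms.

B^2 term by term: the squares give (-275/2262)^2*(e1 e2)^2 + (-10100/23751)^2*(e1 e3)^2 + (5725/15834)^2*(e1 e4)^2 + (14290/71253)^2*(e2 e3)^2 + (-5570/23751)^2*(e2 e4)^2 + (-550/2457)^2*(e3 e4)^2 = 75625/5116644*(-1) + 102010000/564110001*(-1) + 32775625/250715556*(+1) + 204204100/5076990009*(-1) + 31024900/564110001*(+1) + 302500/6036849*(+1) = 0 (each basis 2-blade squares to minus the product of its generators' squares); cross terms between blades sharing an index anticommute and cancel; the commuting (index-disjoint) pairs give grade-4 terms 2*c*c'*(blade product), which cancel blade by blade — e1 e2 e3 e4: 151250/2778867 - 112514000/564110001 + 81810250/564110001 = 0 — confirming B is simple. So B^2 = 0.
B^2 = 0, and the exponential is exactly linear here: exp(alpha B) = 1 + alpha B (parabolic case).
Answer: 1 - 275/754*e1 e2 - 10100/7917*e1 e3 + 5725/5278*e1 e4 + 14290/23751*e2 e3 - 5570/7917*e2 e4 - 550/819*e3 e4


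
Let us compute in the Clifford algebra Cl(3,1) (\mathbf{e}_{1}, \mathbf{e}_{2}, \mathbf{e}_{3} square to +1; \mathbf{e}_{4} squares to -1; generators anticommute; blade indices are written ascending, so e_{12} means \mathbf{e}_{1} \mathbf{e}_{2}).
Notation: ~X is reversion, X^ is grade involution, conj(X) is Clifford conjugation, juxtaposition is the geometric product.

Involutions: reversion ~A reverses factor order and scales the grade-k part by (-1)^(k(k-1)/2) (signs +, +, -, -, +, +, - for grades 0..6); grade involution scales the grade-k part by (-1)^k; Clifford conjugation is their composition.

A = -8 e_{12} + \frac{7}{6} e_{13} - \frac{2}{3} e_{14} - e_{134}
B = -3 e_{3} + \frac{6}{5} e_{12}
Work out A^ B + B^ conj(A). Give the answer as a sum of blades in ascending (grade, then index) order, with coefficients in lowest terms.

first term: \frac{48}{5} - \frac{7}{2} e_{1} + 3 e_{14} + \frac{7}{5} e_{23} - \frac{4}{5} e_{24} + 24 e_{123} - 2 e_{134} + \frac{6}{5} e_{234}
second term: -\frac{48}{5} + \frac{7}{2} e_{1} + 3 e_{14} + \frac{7}{5} e_{23} - \frac{4}{5} e_{24} + 24 e_{123} - 2 e_{134} + \frac{6}{5} e_{234}
Answer: 6 e_{14} + \frac{14}{5} e_{23} - \frac{8}{5} e_{24} + 48 e_{123} - 4 e_{134} + \frac{12}{5} e_{234}


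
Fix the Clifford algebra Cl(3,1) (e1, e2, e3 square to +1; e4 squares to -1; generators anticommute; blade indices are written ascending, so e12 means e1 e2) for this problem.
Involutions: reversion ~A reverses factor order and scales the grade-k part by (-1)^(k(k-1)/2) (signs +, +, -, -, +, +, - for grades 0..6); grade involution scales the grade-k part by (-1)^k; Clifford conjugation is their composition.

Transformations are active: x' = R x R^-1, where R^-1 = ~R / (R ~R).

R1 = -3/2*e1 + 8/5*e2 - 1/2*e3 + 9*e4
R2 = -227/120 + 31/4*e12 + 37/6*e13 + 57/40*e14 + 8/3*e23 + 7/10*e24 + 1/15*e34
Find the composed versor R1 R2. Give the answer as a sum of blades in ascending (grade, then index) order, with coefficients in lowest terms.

Distribute over the terms of R1 (each basis-blade product reordered to ascending indices, repeated generators contracted through their squares):
(-3/2*e1) R2 = 227/80*e1 - 93/8*e2 - 37/4*e3 - 171/80*e4 - 4*e123 - 21/20*e124 - 1/10*e134
(8/5*e2) R2 = -62/5*e1 - 227/75*e2 + 64/15*e3 + 28/25*e4 - 148/15*e123 - 57/25*e124 + 8/75*e234
(-1/2*e3) R2 = 37/12*e1 + 4/3*e2 + 227/240*e3 - 1/30*e4 - 31/8*e123 + 57/80*e134 + 7/20*e234
(9*e4) R2 = 513/40*e1 + 63/10*e2 + 3/5*e3 - 681/40*e4 + 279/4*e124 + 111/2*e134 + 24*e234
Summing the partial products and collecting blades:
Answer: 1523/240*e1 - 4211/600*e2 - 55/16*e3 - 21691/1200*e4 - 2129/120*e123 + 3321/50*e124 + 4489/80*e134 + 7337/300*e234


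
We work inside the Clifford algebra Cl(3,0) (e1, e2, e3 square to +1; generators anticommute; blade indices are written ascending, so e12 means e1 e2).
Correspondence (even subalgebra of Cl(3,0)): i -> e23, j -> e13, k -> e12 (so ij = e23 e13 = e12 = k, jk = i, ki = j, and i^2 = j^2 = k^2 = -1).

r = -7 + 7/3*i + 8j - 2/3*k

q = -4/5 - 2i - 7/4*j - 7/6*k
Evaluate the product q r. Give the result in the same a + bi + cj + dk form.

In blades: q = -4/5 - 7/6*e12 - 7/4*e13 - 2*e23, r = -7 - 2/3*e12 + 8*e13 + 7/3*e23.
Distribute q over r term by term (generator squares from the signature, products reordered to ascending indices): (-4/5)*r = 28/5 + 8/15*e12 - 32/5*e13 - 28/15*e23; (-7/6*e12)*r = -7/9 + 49/6*e12 - 49/18*e13 + 28/3*e23; (-7/4*e13)*r = 14 + 49/12*e12 + 49/4*e13 + 7/6*e23; (-2*e23)*r = 14/3 - 16*e12 - 4/3*e13 + 14*e23.
Sum: 1057/45 - 193/60*e12 + 323/180*e13 + 679/30*e23; translating back through the correspondence:
Answer: 1057/45 + 679/30*i + 323/180*j - 193/60*k


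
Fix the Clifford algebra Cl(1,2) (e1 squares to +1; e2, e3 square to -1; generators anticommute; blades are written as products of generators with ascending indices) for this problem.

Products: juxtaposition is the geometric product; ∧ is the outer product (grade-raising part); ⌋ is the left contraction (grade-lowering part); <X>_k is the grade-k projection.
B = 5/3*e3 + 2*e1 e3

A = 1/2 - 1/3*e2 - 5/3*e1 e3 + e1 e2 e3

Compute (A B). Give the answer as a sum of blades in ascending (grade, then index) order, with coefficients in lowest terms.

step 1: -10/3 + 25/9*e1 - 2*e2 + 5/6*e3 - 5/3*e1 e2 + e1 e3 - 5/9*e2 e3 + 2/3*e1 e2 e3
Answer: -10/3 + 25/9*e1 - 2*e2 + 5/6*e3 - 5/3*e1 e2 + e1 e3 - 5/9*e2 e3 + 2/3*e1 e2 e3


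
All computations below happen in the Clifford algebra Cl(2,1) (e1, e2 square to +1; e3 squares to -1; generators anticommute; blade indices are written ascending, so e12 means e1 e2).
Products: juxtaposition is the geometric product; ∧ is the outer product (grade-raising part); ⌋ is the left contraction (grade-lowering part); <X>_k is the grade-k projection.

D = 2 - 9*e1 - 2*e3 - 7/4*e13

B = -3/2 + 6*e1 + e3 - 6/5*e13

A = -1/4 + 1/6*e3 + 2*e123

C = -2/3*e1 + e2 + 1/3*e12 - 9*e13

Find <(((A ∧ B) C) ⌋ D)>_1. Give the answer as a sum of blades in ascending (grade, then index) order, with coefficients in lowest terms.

step 1: 3/8 - 3/2*e1 - 1/2*e3 - 7/10*e13 - 3*e123
step 2: 73/10 + 17/4*e1 - 217/8*e2 + 421/30*e3 - 11/8*e12 - 17/24*e13 + 34/15*e23 + 8/15*e123
step 3: 181/32 - 10831/120*e1 - 1763/80*e3 - 511/40*e13
step 4: -10831/120*e1 - 1763/80*e3
Answer: -10831/120*e1 - 1763/80*e3


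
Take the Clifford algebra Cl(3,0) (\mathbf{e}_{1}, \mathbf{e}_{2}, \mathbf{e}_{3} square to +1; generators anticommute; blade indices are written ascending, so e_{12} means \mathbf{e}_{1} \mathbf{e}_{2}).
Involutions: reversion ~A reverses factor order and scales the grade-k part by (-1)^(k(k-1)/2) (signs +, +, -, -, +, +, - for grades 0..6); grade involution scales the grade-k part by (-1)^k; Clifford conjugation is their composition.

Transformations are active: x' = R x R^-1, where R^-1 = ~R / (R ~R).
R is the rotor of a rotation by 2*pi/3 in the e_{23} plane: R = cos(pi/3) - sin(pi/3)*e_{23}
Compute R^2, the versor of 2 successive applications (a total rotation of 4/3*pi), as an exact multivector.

Rotor phase runs at HALF the rotation angle; powers of one rotor simply add phase, so after 2 steps in e_{23} the phase is 2*pi/3 = \frac{2 \pi}{3} and R^2 = cos(\frac{2 \pi}{3}) - sin(\frac{2 \pi}{3})*e_{23}.
cos(\frac{2 \pi}{3}) = - \frac{1}{2} and sin(\frac{2 \pi}{3}) = \frac{\sqrt{3}}{2}, so R^2 = -\frac{1}{2} - \frac{\sqrt{3}}{2} e_{23}. The net rotation is 4/3*pi; the rotor keeps the half-angle phase exactly.
Answer: -\frac{1}{2} - \frac{\sqrt{3}}{2} e_{23}


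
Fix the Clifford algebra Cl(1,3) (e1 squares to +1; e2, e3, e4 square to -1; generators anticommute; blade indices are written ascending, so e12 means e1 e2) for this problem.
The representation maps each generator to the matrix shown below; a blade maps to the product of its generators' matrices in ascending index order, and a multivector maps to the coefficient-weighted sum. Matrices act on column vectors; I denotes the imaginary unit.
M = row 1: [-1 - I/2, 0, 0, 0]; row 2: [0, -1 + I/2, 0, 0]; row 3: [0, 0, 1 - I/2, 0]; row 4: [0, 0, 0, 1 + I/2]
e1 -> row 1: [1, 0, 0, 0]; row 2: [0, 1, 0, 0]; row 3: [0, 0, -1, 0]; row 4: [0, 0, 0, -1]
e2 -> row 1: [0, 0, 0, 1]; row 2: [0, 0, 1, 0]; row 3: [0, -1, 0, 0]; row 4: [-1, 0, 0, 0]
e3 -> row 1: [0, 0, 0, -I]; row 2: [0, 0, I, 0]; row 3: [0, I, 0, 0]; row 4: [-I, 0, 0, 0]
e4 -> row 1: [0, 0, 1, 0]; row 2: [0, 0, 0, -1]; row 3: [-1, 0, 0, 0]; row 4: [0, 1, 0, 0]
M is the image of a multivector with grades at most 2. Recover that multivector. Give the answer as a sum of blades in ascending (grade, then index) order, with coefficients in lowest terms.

Method: the blade images are trace-orthogonal — tr(rho(e_A) rho(e_B)^-1) = 4 if A = B and 0 otherwise — and rho(e_A)^-1 = (e_A)^2 * rho(e_A) with (e_A)^2 = +1 or -1, so the coefficient of e_A in the preimage is (e_A)^2 * tr(M rho(e_A))/4.
Nonzero projections over blades of grade <= 2: e1: (e1)^2 = +1, tr(M rho(e1)) = -4, coefficient -1; e23: (e23)^2 = -1, tr(M rho(e23)) = -2, coefficient 1/2. Every other blade of grade <= 2 projects to 0.
Answer: -e1 + 1/2*e23


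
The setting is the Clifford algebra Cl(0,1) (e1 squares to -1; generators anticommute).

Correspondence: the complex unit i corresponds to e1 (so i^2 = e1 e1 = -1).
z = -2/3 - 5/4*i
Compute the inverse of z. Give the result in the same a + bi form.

In blades: z = -2/3 - 5/4*e1.
With qbar = -2/3 + 5/4*e1 (scalar fixed, mapped units negated), z qbar = 289/144 (the sum of squared coefficients), so z^-1 = qbar / (289/144) = -96/289 + 180/289*e1; translating back:
Answer: -96/289 + 180/289*i


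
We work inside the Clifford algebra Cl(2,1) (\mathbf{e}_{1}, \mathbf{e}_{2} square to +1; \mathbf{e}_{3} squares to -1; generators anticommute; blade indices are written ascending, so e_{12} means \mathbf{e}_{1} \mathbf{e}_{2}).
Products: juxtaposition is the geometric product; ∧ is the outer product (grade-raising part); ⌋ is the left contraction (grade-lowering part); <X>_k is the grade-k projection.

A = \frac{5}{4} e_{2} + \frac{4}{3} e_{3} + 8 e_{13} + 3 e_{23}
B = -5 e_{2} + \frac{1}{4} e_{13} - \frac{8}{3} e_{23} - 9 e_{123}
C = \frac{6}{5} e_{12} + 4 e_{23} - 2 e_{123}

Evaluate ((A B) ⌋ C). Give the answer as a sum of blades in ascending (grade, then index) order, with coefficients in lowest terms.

step 1: -\frac{49}{4} - \frac{80}{3} e_{1} + \frac{616}{9} e_{2} + \frac{35}{3} e_{3} - \frac{121}{12} e_{12} + \frac{45}{4} e_{13} + \frac{20}{3} e_{23} + \frac{635}{16} e_{123}
step 2: -\frac{4873}{120} - \frac{1432}{15} e_{1} + \frac{223}{6} e_{2} + \frac{4565}{18} e_{3} + \frac{259}{30} e_{12} + \frac{1232}{9} e_{13} + \frac{13}{3} e_{23} + \frac{49}{2} e_{123}
Answer: -\frac{4873}{120} - \frac{1432}{15} e_{1} + \frac{223}{6} e_{2} + \frac{4565}{18} e_{3} + \frac{259}{30} e_{12} + \frac{1232}{9} e_{13} + \frac{13}{3} e_{23} + \frac{49}{2} e_{123}


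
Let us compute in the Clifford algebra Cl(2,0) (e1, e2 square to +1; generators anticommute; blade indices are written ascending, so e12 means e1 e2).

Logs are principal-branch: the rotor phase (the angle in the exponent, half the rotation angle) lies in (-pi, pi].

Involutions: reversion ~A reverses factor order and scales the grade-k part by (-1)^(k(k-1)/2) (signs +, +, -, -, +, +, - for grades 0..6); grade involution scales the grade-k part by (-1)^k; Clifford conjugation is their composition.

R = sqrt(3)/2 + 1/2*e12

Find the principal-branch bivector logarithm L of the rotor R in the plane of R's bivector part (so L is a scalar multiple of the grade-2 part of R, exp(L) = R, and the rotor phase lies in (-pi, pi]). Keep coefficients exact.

The scalar part of R is sqrt(3)/2, so the principal-branch rotor phase is pinned; divide the bivector part by its sine to get the unit plane — L is the phase times that plane.
Concretely: cos(phase) = sqrt(3)/2 gives phase = ±pi/6, and since phase/sin(phase) is even the sign is immaterial: L = (phase/sin(phase)) * <R>_2 = (pi/3) * <R>_2.
Answer: pi/6*e12


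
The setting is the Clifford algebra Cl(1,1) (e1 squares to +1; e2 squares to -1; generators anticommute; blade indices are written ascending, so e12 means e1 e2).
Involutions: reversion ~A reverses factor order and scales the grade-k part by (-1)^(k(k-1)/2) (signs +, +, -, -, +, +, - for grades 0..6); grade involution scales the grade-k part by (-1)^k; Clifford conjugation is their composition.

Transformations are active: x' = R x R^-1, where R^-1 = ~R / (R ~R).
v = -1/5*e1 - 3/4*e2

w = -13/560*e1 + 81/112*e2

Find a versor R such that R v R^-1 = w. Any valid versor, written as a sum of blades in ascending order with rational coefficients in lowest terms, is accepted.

Since q(v) = q(w) = -209/400, the sum R = v + w = -25/112*e1 - 3/112*e2 does the job whenever invertible.
Answer: -25/112*e1 - 3/112*e2


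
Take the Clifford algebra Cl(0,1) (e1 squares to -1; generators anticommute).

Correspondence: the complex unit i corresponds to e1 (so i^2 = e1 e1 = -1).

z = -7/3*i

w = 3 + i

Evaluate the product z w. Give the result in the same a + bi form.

In blades: z = -7/3*e1, w = 3 + e1.
Distribute z over w term by term (generator squares from the signature, products reordered to ascending indices): (-7/3*e1)*w = 7/3 - 7*e1.
Sum: 7/3 - 7*e1; translating back through the correspondence:
Answer: 7/3 - 7i


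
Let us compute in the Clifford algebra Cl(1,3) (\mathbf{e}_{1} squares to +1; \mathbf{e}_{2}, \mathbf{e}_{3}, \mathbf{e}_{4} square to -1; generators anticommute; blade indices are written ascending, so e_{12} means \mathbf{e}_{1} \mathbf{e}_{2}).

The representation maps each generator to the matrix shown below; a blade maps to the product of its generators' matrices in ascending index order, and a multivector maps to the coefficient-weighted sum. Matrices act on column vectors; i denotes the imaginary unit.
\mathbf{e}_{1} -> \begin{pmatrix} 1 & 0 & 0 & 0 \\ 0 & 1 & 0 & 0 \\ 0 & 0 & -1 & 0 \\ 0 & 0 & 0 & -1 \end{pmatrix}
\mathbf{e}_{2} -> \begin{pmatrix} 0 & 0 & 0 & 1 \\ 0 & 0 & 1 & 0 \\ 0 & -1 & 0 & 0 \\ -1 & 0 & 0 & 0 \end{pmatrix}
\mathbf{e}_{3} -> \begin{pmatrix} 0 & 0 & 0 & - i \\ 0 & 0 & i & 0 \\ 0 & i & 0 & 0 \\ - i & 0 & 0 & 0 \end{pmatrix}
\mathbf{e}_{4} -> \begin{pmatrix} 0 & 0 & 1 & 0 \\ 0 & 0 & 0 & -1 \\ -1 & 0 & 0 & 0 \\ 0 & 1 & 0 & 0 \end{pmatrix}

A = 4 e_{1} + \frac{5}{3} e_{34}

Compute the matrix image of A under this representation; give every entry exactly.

Bivector images (products of the table entries): rho(e_{34}) = rho(\mathbf{e}_{3})rho(\mathbf{e}_{4}) = \begin{pmatrix} 0 & - i & 0 & 0 \\ - i & 0 & 0 & 0 \\ 0 & 0 & 0 & - i \\ 0 & 0 & - i & 0 \end{pmatrix}.
M = (4)*rho(e_{1}) + (\frac{5}{3})*rho(e_{34}), summed entrywise:
Answer: \begin{pmatrix} 4 & - \frac{5 i}{3} & 0 & 0 \\ - \frac{5 i}{3} & 4 & 0 & 0 \\ 0 & 0 & -4 & - \frac{5 i}{3} \\ 0 & 0 & - \frac{5 i}{3} & -4 \end{pmatrix}
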